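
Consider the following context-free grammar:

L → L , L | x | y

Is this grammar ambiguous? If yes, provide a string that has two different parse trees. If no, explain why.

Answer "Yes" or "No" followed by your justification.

Yes - the string 'x , y , y , x' has two distinct leftmost derivations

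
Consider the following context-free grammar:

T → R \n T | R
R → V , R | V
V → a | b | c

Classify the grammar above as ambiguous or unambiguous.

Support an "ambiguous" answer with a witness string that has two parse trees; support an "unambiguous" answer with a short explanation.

Unambiguous - every string in the language has a unique parse tree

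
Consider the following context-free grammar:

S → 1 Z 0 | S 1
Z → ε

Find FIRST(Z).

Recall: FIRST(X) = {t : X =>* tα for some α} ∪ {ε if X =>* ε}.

We compute FIRST(Z) using the standard algorithm.
FIRST(S) = {1}
FIRST(Z) = {ε}
Therefore, FIRST(Z) = {ε}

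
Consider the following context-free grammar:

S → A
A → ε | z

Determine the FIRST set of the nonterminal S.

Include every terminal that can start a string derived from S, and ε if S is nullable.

We compute FIRST(S) using the standard algorithm.
FIRST(A) = {z, ε}
FIRST(S) = {z, ε}
Therefore, FIRST(S) = {z, ε}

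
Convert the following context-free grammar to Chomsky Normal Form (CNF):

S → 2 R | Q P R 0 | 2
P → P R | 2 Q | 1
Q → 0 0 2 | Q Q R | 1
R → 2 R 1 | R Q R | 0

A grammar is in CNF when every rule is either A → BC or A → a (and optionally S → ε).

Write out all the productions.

T2 → 2; T0 → 0; S → 2; P → 1; Q → 1; T1 → 1; R → 0; S → T2 R; S → Q X0; X0 → P X1; X1 → R T0; P → P R; P → T2 Q; Q → T0 X2; X2 → T0 T2; Q → Q X3; X3 → Q R; R → T2 X4; X4 → R T1; R → R X5; X5 → Q R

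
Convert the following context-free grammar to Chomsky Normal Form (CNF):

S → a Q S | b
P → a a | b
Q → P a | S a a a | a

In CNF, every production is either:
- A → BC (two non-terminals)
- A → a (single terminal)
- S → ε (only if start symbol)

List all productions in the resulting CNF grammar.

TA → a; S → b; P → b; Q → a; S → TA X0; X0 → Q S; P → TA TA; Q → P TA; Q → S X1; X1 → TA X2; X2 → TA TA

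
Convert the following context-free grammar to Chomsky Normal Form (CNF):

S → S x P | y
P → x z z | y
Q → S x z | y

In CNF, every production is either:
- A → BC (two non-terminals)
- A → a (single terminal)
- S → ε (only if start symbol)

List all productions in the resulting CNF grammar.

TX → x; S → y; TZ → z; P → y; Q → y; S → S X0; X0 → TX P; P → TX X1; X1 → TZ TZ; Q → S X2; X2 → TX TZ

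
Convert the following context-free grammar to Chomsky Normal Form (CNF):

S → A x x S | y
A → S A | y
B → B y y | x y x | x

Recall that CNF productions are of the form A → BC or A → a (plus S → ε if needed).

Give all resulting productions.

TX → x; S → y; A → y; TY → y; B → x; S → A X0; X0 → TX X1; X1 → TX S; A → S A; B → B X2; X2 → TY TY; B → TX X3; X3 → TY TX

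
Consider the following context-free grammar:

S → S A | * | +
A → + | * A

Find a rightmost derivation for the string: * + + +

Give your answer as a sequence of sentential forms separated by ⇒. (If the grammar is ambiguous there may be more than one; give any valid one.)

S ⇒ S A ⇒ S + ⇒ S A + ⇒ S + + ⇒ S A + + ⇒ S + + + ⇒ * + + +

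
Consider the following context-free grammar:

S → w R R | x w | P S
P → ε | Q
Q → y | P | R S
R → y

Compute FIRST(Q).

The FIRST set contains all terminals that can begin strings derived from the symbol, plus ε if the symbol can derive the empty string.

We compute FIRST(Q) using the standard algorithm.
FIRST(P) = {y, ε}
FIRST(Q) = {y, ε}
FIRST(R) = {y}
FIRST(S) = {w, x, y}
Therefore, FIRST(Q) = {y, ε}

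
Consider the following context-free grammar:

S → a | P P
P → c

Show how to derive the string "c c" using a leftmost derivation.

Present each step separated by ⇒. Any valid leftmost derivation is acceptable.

S ⇒ P P ⇒ c P ⇒ c c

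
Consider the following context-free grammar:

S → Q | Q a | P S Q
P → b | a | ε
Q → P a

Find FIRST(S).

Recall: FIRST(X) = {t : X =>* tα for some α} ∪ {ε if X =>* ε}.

We compute FIRST(S) using the standard algorithm.
FIRST(P) = {a, b, ε}
FIRST(Q) = {a, b}
FIRST(S) = {a, b}
Therefore, FIRST(S) = {a, b}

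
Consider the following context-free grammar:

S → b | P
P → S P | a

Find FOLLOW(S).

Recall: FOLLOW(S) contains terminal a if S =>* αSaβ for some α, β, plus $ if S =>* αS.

We compute FOLLOW(S) using the standard algorithm.
FOLLOW(S) starts with {$}.
FIRST(P) = {a, b}
FIRST(S) = {a, b}
FOLLOW(P) = {$, a, b}
FOLLOW(S) = {$, a, b}
Therefore, FOLLOW(S) = {$, a, b}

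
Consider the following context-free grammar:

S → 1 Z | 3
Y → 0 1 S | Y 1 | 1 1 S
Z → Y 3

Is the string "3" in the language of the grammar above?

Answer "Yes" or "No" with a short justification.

Yes - a valid derivation exists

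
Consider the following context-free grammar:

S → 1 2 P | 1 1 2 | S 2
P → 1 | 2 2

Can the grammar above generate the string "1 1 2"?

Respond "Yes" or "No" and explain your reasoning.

Yes - a valid derivation exists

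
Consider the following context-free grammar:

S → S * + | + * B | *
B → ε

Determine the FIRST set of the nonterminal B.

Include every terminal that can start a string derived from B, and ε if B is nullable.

We compute FIRST(B) using the standard algorithm.
FIRST(B) = {ε}
FIRST(S) = {*, +}
Therefore, FIRST(B) = {ε}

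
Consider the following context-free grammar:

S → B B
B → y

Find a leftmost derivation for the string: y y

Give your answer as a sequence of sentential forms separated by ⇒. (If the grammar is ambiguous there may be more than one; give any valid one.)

S ⇒ B B ⇒ y B ⇒ y y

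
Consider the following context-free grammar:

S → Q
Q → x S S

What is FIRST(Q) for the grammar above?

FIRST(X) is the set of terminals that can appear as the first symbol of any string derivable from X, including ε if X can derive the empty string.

We compute FIRST(Q) using the standard algorithm.
FIRST(Q) = {x}
FIRST(S) = {x}
Therefore, FIRST(Q) = {x}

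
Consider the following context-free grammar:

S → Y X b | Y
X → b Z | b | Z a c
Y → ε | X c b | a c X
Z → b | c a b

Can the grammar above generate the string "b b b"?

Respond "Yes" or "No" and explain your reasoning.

Yes - a valid derivation exists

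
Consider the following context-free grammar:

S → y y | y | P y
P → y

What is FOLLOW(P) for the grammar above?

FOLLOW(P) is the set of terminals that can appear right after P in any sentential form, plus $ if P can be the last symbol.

We compute FOLLOW(P) using the standard algorithm.
FOLLOW(S) starts with {$}.
FIRST(P) = {y}
FIRST(S) = {y}
FOLLOW(P) = {y}
FOLLOW(S) = {$}
Therefore, FOLLOW(P) = {y}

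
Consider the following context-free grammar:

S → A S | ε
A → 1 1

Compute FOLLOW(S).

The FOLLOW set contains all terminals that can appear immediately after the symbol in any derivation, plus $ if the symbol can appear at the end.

We compute FOLLOW(S) using the standard algorithm.
FOLLOW(S) starts with {$}.
FIRST(A) = {1}
FIRST(S) = {1, ε}
FOLLOW(A) = {$, 1}
FOLLOW(S) = {$}
Therefore, FOLLOW(S) = {$}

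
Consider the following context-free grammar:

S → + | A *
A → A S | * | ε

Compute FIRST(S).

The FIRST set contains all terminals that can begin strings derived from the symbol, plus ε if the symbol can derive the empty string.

We compute FIRST(S) using the standard algorithm.
FIRST(A) = {*, +, ε}
FIRST(S) = {*, +}
Therefore, FIRST(S) = {*, +}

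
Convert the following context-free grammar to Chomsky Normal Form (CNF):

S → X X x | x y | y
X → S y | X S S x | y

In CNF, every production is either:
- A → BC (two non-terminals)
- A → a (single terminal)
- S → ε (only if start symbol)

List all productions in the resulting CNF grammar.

TX → x; TY → y; S → y; X → y; S → X X0; X0 → X TX; S → TX TY; X → S TY; X → X X1; X1 → S X2; X2 → S TX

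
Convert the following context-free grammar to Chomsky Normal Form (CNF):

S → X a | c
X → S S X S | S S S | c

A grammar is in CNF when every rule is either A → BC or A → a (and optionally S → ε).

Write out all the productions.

TA → a; S → c; X → c; S → X TA; X → S X0; X0 → S X1; X1 → X S; X → S X2; X2 → S S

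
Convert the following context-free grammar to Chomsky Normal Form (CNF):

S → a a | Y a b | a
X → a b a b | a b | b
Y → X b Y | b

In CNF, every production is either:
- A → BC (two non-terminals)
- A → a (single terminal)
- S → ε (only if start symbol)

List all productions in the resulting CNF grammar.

TA → a; TB → b; S → a; X → b; Y → b; S → TA TA; S → Y X0; X0 → TA TB; X → TA X1; X1 → TB X2; X2 → TA TB; X → TA TB; Y → X X3; X3 → TB Y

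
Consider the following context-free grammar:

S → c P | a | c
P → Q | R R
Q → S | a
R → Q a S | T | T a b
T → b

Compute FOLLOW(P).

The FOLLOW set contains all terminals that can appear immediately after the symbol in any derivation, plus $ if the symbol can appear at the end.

We compute FOLLOW(P) using the standard algorithm.
FOLLOW(S) starts with {$}.
FIRST(P) = {a, b, c}
FIRST(Q) = {a, c}
FIRST(R) = {a, b, c}
FIRST(S) = {a, c}
FIRST(T) = {b}
FOLLOW(P) = {$, a, b, c}
FOLLOW(Q) = {$, a, b, c}
FOLLOW(R) = {$, a, b, c}
FOLLOW(S) = {$, a, b, c}
FOLLOW(T) = {$, a, b, c}
Therefore, FOLLOW(P) = {$, a, b, c}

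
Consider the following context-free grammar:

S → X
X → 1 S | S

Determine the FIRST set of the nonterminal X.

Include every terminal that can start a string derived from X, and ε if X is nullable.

We compute FIRST(X) using the standard algorithm.
FIRST(S) = {1}
FIRST(X) = {1}
Therefore, FIRST(X) = {1}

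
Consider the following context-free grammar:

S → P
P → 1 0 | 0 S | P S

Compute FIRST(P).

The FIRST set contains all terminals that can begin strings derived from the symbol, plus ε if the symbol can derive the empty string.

We compute FIRST(P) using the standard algorithm.
FIRST(P) = {0, 1}
FIRST(S) = {0, 1}
Therefore, FIRST(P) = {0, 1}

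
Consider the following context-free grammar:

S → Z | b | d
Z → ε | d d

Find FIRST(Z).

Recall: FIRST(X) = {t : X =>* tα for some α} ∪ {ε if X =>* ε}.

We compute FIRST(Z) using the standard algorithm.
FIRST(S) = {b, d, ε}
FIRST(Z) = {d, ε}
Therefore, FIRST(Z) = {d, ε}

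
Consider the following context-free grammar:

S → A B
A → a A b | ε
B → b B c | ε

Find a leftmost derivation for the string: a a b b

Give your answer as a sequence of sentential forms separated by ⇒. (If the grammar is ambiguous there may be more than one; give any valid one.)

S ⇒ A B ⇒ a A b B ⇒ a a A b b B ⇒ a a b b B ⇒ a a b b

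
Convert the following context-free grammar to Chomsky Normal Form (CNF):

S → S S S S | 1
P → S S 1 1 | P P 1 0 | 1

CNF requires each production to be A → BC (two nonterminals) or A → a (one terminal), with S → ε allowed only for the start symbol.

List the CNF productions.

S → 1; T1 → 1; T0 → 0; P → 1; S → S X0; X0 → S X1; X1 → S S; P → S X2; X2 → S X3; X3 → T1 T1; P → P X4; X4 → P X5; X5 → T1 T0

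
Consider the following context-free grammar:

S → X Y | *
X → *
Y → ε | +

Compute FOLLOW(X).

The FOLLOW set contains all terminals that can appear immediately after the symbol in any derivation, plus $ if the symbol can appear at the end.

We compute FOLLOW(X) using the standard algorithm.
FOLLOW(S) starts with {$}.
FIRST(S) = {*}
FIRST(X) = {*}
FIRST(Y) = {+, ε}
FOLLOW(S) = {$}
FOLLOW(X) = {$, +}
FOLLOW(Y) = {$}
Therefore, FOLLOW(X) = {$, +}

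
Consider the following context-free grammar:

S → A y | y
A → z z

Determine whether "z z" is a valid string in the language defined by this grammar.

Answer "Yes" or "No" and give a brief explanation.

No - no valid derivation exists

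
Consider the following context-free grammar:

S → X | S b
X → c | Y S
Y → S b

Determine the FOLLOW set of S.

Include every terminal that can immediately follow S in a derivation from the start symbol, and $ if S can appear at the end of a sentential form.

We compute FOLLOW(S) using the standard algorithm.
FOLLOW(S) starts with {$}.
FIRST(S) = {c}
FIRST(X) = {c}
FIRST(Y) = {c}
FOLLOW(S) = {$, b}
FOLLOW(X) = {$, b}
FOLLOW(Y) = {c}
Therefore, FOLLOW(S) = {$, b}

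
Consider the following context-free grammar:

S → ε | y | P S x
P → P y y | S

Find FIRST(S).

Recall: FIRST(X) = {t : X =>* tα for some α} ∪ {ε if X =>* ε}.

We compute FIRST(S) using the standard algorithm.
FIRST(P) = {x, y, ε}
FIRST(S) = {x, y, ε}
Therefore, FIRST(S) = {x, y, ε}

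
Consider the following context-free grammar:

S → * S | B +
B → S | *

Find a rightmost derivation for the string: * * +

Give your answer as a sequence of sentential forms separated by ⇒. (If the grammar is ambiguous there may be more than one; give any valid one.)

S ⇒ * S ⇒ * B + ⇒ * * +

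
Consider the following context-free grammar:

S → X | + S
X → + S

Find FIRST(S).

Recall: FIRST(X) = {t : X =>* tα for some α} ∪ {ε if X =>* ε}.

We compute FIRST(S) using the standard algorithm.
FIRST(S) = {+}
FIRST(X) = {+}
Therefore, FIRST(S) = {+}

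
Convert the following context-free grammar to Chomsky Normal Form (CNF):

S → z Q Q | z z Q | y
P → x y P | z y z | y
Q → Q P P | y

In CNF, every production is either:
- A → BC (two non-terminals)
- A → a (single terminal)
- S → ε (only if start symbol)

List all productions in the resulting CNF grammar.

TZ → z; S → y; TX → x; TY → y; P → y; Q → y; S → TZ X0; X0 → Q Q; S → TZ X1; X1 → TZ Q; P → TX X2; X2 → TY P; P → TZ X3; X3 → TY TZ; Q → Q X4; X4 → P P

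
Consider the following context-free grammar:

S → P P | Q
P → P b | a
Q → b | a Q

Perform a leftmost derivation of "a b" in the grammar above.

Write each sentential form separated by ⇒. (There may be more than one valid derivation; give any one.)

S ⇒ Q ⇒ a Q ⇒ a b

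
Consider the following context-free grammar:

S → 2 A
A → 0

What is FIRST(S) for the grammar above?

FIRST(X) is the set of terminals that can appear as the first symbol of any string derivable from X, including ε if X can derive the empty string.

We compute FIRST(S) using the standard algorithm.
FIRST(A) = {0}
FIRST(S) = {2}
Therefore, FIRST(S) = {2}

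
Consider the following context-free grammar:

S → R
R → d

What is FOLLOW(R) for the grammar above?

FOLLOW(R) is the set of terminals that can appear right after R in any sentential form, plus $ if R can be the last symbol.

We compute FOLLOW(R) using the standard algorithm.
FOLLOW(S) starts with {$}.
FIRST(R) = {d}
FIRST(S) = {d}
FOLLOW(R) = {$}
FOLLOW(S) = {$}
Therefore, FOLLOW(R) = {$}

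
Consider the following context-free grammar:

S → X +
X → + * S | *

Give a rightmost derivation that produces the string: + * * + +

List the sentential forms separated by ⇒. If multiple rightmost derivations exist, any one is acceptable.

S ⇒ X + ⇒ + * S + ⇒ + * X + + ⇒ + * * + +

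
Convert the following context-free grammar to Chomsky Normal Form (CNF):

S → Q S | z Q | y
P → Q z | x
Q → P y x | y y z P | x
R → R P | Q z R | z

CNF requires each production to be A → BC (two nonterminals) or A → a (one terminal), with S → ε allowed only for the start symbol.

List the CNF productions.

TZ → z; S → y; P → x; TY → y; TX → x; Q → x; R → z; S → Q S; S → TZ Q; P → Q TZ; Q → P X0; X0 → TY TX; Q → TY X1; X1 → TY X2; X2 → TZ P; R → R P; R → Q X3; X3 → TZ R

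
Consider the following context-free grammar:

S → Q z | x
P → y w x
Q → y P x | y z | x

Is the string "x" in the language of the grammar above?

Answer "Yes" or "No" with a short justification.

Yes - a valid derivation exists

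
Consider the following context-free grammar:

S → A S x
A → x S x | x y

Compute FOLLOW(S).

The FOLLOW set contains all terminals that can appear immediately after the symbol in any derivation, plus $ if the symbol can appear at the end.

We compute FOLLOW(S) using the standard algorithm.
FOLLOW(S) starts with {$}.
FIRST(A) = {x}
FIRST(S) = {x}
FOLLOW(A) = {x}
FOLLOW(S) = {$, x}
Therefore, FOLLOW(S) = {$, x}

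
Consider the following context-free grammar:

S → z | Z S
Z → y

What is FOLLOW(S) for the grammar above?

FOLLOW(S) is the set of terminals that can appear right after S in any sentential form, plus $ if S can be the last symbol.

We compute FOLLOW(S) using the standard algorithm.
FOLLOW(S) starts with {$}.
FIRST(S) = {y, z}
FIRST(Z) = {y}
FOLLOW(S) = {$}
FOLLOW(Z) = {y, z}
Therefore, FOLLOW(S) = {$}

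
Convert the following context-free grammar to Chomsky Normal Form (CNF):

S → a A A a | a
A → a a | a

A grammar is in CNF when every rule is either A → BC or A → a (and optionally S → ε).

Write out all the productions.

TA → a; S → a; A → a; S → TA X0; X0 → A X1; X1 → A TA; A → TA TA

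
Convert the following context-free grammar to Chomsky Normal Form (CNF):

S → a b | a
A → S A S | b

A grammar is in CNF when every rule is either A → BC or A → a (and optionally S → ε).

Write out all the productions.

TA → a; TB → b; S → a; A → b; S → TA TB; A → S X0; X0 → A S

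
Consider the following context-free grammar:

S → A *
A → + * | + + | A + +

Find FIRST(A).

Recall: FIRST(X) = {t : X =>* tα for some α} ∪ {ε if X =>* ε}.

We compute FIRST(A) using the standard algorithm.
FIRST(A) = {+}
FIRST(S) = {+}
Therefore, FIRST(A) = {+}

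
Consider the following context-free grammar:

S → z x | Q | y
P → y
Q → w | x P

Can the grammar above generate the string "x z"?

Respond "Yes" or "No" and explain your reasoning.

No - no valid derivation exists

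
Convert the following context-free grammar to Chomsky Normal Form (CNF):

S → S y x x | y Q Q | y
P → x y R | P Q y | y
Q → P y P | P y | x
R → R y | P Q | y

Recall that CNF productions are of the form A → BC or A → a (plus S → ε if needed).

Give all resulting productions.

TY → y; TX → x; S → y; P → y; Q → x; R → y; S → S X0; X0 → TY X1; X1 → TX TX; S → TY X2; X2 → Q Q; P → TX X3; X3 → TY R; P → P X4; X4 → Q TY; Q → P X5; X5 → TY P; Q → P TY; R → R TY; R → P Q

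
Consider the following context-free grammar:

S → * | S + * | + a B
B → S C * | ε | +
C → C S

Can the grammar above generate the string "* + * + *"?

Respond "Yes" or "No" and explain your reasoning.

Yes - a valid derivation exists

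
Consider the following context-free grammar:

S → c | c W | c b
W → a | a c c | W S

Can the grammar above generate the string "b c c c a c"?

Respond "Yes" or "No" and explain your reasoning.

No - no valid derivation exists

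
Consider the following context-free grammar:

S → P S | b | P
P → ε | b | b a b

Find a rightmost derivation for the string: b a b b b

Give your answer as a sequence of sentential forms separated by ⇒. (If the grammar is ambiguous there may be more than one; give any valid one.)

S ⇒ P S ⇒ P P S ⇒ P P b ⇒ P b b ⇒ b a b b b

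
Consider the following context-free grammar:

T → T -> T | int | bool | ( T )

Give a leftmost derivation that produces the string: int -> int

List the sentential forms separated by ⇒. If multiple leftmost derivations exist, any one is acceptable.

T ⇒ T -> T ⇒ int -> T ⇒ int -> int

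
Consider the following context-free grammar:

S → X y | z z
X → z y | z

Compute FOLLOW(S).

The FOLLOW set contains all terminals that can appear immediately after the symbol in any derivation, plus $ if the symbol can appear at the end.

We compute FOLLOW(S) using the standard algorithm.
FOLLOW(S) starts with {$}.
FIRST(S) = {z}
FIRST(X) = {z}
FOLLOW(S) = {$}
FOLLOW(X) = {y}
Therefore, FOLLOW(S) = {$}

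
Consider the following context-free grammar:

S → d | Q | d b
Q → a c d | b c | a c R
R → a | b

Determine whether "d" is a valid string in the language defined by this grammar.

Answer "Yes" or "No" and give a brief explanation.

Yes - a valid derivation exists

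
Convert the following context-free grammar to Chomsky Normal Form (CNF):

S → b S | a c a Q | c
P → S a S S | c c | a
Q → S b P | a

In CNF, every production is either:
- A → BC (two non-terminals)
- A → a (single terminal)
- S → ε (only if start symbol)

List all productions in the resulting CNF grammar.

TB → b; TA → a; TC → c; S → c; P → a; Q → a; S → TB S; S → TA X0; X0 → TC X1; X1 → TA Q; P → S X2; X2 → TA X3; X3 → S S; P → TC TC; Q → S X4; X4 → TB P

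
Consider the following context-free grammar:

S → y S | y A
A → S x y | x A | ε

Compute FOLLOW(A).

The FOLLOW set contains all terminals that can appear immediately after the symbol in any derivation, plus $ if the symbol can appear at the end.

We compute FOLLOW(A) using the standard algorithm.
FOLLOW(S) starts with {$}.
FIRST(A) = {x, y, ε}
FIRST(S) = {y}
FOLLOW(A) = {$, x}
FOLLOW(S) = {$, x}
Therefore, FOLLOW(A) = {$, x}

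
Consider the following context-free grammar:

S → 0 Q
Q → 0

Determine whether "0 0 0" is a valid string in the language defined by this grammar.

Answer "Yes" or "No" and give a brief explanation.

No - no valid derivation exists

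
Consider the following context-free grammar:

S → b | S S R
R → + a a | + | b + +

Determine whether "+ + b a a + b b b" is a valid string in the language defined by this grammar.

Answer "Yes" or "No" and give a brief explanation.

No - no valid derivation exists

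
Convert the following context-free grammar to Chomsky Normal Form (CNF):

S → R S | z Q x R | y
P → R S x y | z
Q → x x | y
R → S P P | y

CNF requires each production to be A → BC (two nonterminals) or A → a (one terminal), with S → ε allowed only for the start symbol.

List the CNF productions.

TZ → z; TX → x; S → y; TY → y; P → z; Q → y; R → y; S → R S; S → TZ X0; X0 → Q X1; X1 → TX R; P → R X2; X2 → S X3; X3 → TX TY; Q → TX TX; R → S X4; X4 → P P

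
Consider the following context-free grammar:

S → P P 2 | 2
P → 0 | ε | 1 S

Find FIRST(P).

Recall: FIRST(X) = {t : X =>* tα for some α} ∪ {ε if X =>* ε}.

We compute FIRST(P) using the standard algorithm.
FIRST(P) = {0, 1, ε}
FIRST(S) = {0, 1, 2}
Therefore, FIRST(P) = {0, 1, ε}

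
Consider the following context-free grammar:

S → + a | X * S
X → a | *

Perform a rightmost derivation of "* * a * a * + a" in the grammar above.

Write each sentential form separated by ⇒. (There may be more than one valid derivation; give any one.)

S ⇒ X * S ⇒ X * X * S ⇒ X * X * X * S ⇒ X * X * X * + a ⇒ X * X * a * + a ⇒ X * a * a * + a ⇒ * * a * a * + a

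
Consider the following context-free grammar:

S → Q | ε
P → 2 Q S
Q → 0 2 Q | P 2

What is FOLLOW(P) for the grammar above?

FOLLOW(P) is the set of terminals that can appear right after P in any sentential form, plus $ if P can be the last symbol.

We compute FOLLOW(P) using the standard algorithm.
FOLLOW(S) starts with {$}.
FIRST(P) = {2}
FIRST(Q) = {0, 2}
FIRST(S) = {0, 2, ε}
FOLLOW(P) = {2}
FOLLOW(Q) = {$, 0, 2}
FOLLOW(S) = {$, 2}
Therefore, FOLLOW(P) = {2}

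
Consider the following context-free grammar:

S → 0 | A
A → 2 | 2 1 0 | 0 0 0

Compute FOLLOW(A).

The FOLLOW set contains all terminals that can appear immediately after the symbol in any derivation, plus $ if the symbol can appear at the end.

We compute FOLLOW(A) using the standard algorithm.
FOLLOW(S) starts with {$}.
FIRST(A) = {0, 2}
FIRST(S) = {0, 2}
FOLLOW(A) = {$}
FOLLOW(S) = {$}
Therefore, FOLLOW(A) = {$}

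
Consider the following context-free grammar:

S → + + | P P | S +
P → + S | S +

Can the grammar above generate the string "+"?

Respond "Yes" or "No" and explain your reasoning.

No - no valid derivation exists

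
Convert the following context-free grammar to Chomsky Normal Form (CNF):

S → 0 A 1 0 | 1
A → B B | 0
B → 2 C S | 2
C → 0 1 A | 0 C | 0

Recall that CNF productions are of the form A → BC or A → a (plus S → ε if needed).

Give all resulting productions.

T0 → 0; T1 → 1; S → 1; A → 0; T2 → 2; B → 2; C → 0; S → T0 X0; X0 → A X1; X1 → T1 T0; A → B B; B → T2 X2; X2 → C S; C → T0 X3; X3 → T1 A; C → T0 C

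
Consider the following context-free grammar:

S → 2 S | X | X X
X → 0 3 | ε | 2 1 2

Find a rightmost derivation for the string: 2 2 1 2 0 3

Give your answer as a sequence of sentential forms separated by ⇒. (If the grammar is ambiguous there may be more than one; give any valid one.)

S ⇒ 2 S ⇒ 2 X X ⇒ 2 X 0 3 ⇒ 2 2 1 2 0 3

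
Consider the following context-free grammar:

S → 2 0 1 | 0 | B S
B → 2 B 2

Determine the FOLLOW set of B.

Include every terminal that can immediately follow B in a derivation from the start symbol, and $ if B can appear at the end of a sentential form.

We compute FOLLOW(B) using the standard algorithm.
FOLLOW(S) starts with {$}.
FIRST(B) = {2}
FIRST(S) = {0, 2}
FOLLOW(B) = {0, 2}
FOLLOW(S) = {$}
Therefore, FOLLOW(B) = {0, 2}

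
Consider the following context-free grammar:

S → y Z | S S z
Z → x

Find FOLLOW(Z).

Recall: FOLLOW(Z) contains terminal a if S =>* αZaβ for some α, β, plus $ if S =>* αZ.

We compute FOLLOW(Z) using the standard algorithm.
FOLLOW(S) starts with {$}.
FIRST(S) = {y}
FIRST(Z) = {x}
FOLLOW(S) = {$, y, z}
FOLLOW(Z) = {$, y, z}
Therefore, FOLLOW(Z) = {$, y, z}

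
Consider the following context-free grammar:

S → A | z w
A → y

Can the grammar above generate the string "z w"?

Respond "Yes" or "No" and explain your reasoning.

Yes - a valid derivation exists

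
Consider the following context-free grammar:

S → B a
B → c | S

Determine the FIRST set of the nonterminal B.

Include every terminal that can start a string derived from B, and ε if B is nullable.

We compute FIRST(B) using the standard algorithm.
FIRST(B) = {c}
FIRST(S) = {c}
Therefore, FIRST(B) = {c}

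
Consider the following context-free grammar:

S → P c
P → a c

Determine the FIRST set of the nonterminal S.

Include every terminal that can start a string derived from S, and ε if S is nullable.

We compute FIRST(S) using the standard algorithm.
FIRST(P) = {a}
FIRST(S) = {a}
Therefore, FIRST(S) = {a}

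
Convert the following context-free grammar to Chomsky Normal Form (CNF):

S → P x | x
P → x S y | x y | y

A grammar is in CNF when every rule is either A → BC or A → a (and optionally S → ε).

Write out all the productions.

TX → x; S → x; TY → y; P → y; S → P TX; P → TX X0; X0 → S TY; P → TX TY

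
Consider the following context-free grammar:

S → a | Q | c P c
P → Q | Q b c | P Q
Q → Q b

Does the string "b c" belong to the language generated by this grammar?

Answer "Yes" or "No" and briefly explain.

No - no valid derivation exists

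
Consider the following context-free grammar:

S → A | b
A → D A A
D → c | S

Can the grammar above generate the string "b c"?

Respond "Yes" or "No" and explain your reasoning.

No - no valid derivation exists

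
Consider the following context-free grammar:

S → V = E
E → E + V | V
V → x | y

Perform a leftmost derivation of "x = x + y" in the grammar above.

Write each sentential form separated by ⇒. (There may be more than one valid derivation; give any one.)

S ⇒ V = E ⇒ x = E ⇒ x = E + V ⇒ x = V + V ⇒ x = x + V ⇒ x = x + y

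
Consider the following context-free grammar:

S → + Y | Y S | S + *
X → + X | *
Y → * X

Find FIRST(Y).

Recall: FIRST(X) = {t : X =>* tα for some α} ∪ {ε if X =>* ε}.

We compute FIRST(Y) using the standard algorithm.
FIRST(S) = {*, +}
FIRST(X) = {*, +}
FIRST(Y) = {*}
Therefore, FIRST(Y) = {*}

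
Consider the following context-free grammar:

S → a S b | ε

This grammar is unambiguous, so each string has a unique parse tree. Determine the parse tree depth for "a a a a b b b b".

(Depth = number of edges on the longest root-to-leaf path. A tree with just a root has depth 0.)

5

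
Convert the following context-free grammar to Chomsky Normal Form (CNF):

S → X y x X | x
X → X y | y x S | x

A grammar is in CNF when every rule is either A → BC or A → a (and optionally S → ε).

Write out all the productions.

TY → y; TX → x; S → x; X → x; S → X X0; X0 → TY X1; X1 → TX X; X → X TY; X → TY X2; X2 → TX S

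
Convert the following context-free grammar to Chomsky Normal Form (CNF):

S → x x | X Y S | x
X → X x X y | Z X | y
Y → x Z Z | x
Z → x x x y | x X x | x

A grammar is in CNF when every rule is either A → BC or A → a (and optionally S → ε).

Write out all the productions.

TX → x; S → x; TY → y; X → y; Y → x; Z → x; S → TX TX; S → X X0; X0 → Y S; X → X X1; X1 → TX X2; X2 → X TY; X → Z X; Y → TX X3; X3 → Z Z; Z → TX X4; X4 → TX X5; X5 → TX TY; Z → TX X6; X6 → X TX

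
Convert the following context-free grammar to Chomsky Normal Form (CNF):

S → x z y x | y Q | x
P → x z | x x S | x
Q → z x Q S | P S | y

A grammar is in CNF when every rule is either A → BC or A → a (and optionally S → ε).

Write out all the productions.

TX → x; TZ → z; TY → y; S → x; P → x; Q → y; S → TX X0; X0 → TZ X1; X1 → TY TX; S → TY Q; P → TX TZ; P → TX X2; X2 → TX S; Q → TZ X3; X3 → TX X4; X4 → Q S; Q → P S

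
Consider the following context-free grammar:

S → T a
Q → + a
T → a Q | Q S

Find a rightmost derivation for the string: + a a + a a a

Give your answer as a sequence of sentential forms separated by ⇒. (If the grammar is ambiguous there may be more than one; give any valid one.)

S ⇒ T a ⇒ Q S a ⇒ Q T a a ⇒ Q a Q a a ⇒ Q a + a a a ⇒ + a a + a a a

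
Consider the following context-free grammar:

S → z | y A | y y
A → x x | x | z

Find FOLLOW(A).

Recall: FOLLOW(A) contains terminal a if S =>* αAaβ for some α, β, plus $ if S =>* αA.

We compute FOLLOW(A) using the standard algorithm.
FOLLOW(S) starts with {$}.
FIRST(A) = {x, z}
FIRST(S) = {y, z}
FOLLOW(A) = {$}
FOLLOW(S) = {$}
Therefore, FOLLOW(A) = {$}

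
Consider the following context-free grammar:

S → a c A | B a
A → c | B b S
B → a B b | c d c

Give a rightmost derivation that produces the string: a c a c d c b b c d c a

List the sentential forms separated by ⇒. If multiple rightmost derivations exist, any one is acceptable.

S ⇒ a c A ⇒ a c B b S ⇒ a c B b B a ⇒ a c B b c d c a ⇒ a c a B b b c d c a ⇒ a c a c d c b b c d c a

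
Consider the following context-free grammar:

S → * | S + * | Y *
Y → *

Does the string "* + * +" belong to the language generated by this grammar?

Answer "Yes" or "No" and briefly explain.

No - no valid derivation exists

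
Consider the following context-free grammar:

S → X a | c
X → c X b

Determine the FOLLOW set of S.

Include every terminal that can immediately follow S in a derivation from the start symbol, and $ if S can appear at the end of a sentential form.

We compute FOLLOW(S) using the standard algorithm.
FOLLOW(S) starts with {$}.
FIRST(S) = {c}
FIRST(X) = {c}
FOLLOW(S) = {$}
FOLLOW(X) = {a, b}
Therefore, FOLLOW(S) = {$}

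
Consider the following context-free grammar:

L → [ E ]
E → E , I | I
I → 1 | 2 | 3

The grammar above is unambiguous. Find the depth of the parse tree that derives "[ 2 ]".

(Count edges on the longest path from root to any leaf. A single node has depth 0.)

3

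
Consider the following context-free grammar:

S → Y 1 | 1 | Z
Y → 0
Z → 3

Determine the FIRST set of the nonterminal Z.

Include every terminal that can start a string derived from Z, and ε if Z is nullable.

We compute FIRST(Z) using the standard algorithm.
FIRST(S) = {0, 1, 3}
FIRST(Y) = {0}
FIRST(Z) = {3}
Therefore, FIRST(Z) = {3}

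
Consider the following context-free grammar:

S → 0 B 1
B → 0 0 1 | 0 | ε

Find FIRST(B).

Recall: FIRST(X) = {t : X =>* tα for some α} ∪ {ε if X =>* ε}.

We compute FIRST(B) using the standard algorithm.
FIRST(B) = {0, ε}
FIRST(S) = {0}
Therefore, FIRST(B) = {0, ε}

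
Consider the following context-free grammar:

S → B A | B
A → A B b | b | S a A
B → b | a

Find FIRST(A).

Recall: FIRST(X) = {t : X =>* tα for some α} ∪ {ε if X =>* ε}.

We compute FIRST(A) using the standard algorithm.
FIRST(A) = {a, b}
FIRST(B) = {a, b}
FIRST(S) = {a, b}
Therefore, FIRST(A) = {a, b}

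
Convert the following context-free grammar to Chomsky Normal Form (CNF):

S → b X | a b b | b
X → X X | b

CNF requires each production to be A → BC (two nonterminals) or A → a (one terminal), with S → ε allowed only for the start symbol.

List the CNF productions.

TB → b; TA → a; S → b; X → b; S → TB X; S → TA X0; X0 → TB TB; X → X X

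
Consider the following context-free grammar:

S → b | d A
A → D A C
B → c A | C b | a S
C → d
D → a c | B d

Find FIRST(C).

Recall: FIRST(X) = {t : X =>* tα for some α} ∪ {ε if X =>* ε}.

We compute FIRST(C) using the standard algorithm.
FIRST(A) = {a, c, d}
FIRST(B) = {a, c, d}
FIRST(C) = {d}
FIRST(D) = {a, c, d}
FIRST(S) = {b, d}
Therefore, FIRST(C) = {d}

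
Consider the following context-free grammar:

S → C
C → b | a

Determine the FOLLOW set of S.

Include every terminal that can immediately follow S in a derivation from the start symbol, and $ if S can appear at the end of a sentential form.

We compute FOLLOW(S) using the standard algorithm.
FOLLOW(S) starts with {$}.
FIRST(C) = {a, b}
FIRST(S) = {a, b}
FOLLOW(C) = {$}
FOLLOW(S) = {$}
Therefore, FOLLOW(S) = {$}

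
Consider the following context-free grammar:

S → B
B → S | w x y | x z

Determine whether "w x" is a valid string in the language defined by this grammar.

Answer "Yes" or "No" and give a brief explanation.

No - no valid derivation exists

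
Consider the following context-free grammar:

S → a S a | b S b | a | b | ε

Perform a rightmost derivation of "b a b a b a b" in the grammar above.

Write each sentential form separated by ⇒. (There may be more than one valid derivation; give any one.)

S ⇒ b S b ⇒ b a S a b ⇒ b a b S b a b ⇒ b a b a b a b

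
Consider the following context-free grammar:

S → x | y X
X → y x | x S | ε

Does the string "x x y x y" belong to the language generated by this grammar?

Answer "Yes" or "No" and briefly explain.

No - no valid derivation exists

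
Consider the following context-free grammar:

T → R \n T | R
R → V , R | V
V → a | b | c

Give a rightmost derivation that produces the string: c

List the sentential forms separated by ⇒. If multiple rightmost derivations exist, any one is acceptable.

T ⇒ R ⇒ V ⇒ c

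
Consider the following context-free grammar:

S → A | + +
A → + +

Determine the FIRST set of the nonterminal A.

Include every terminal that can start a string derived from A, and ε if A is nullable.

We compute FIRST(A) using the standard algorithm.
FIRST(A) = {+}
FIRST(S) = {+}
Therefore, FIRST(A) = {+}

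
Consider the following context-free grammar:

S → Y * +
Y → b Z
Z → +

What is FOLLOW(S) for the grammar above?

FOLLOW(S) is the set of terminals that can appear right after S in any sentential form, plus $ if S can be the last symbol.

We compute FOLLOW(S) using the standard algorithm.
FOLLOW(S) starts with {$}.
FIRST(S) = {b}
FIRST(Y) = {b}
FIRST(Z) = {+}
FOLLOW(S) = {$}
FOLLOW(Y) = {*}
FOLLOW(Z) = {*}
Therefore, FOLLOW(S) = {$}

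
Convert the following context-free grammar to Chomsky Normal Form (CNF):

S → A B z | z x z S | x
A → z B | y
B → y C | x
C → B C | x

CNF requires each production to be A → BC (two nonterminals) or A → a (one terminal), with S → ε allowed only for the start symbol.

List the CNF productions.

TZ → z; TX → x; S → x; A → y; TY → y; B → x; C → x; S → A X0; X0 → B TZ; S → TZ X1; X1 → TX X2; X2 → TZ S; A → TZ B; B → TY C; C → B C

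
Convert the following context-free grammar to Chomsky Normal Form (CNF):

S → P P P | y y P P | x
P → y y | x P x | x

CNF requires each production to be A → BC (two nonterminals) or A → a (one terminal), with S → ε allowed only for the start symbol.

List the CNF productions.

TY → y; S → x; TX → x; P → x; S → P X0; X0 → P P; S → TY X1; X1 → TY X2; X2 → P P; P → TY TY; P → TX X3; X3 → P TX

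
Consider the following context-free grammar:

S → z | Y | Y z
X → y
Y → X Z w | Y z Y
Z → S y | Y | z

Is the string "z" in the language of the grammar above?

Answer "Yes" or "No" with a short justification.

Yes - a valid derivation exists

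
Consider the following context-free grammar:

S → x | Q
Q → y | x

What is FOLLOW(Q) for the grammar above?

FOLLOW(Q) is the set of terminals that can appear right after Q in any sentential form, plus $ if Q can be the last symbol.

We compute FOLLOW(Q) using the standard algorithm.
FOLLOW(S) starts with {$}.
FIRST(Q) = {x, y}
FIRST(S) = {x, y}
FOLLOW(Q) = {$}
FOLLOW(S) = {$}
Therefore, FOLLOW(Q) = {$}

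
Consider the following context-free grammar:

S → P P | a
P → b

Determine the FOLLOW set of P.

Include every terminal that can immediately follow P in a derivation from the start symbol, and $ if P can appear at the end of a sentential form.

We compute FOLLOW(P) using the standard algorithm.
FOLLOW(S) starts with {$}.
FIRST(P) = {b}
FIRST(S) = {a, b}
FOLLOW(P) = {$, b}
FOLLOW(S) = {$}
Therefore, FOLLOW(P) = {$, b}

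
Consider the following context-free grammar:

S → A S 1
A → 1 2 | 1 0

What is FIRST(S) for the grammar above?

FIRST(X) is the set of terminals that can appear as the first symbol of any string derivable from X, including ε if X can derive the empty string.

We compute FIRST(S) using the standard algorithm.
FIRST(A) = {1}
FIRST(S) = {1}
Therefore, FIRST(S) = {1}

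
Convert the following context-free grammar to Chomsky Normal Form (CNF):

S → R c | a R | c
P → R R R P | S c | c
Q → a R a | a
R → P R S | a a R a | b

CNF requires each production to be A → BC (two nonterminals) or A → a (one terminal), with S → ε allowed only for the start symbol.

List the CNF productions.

TC → c; TA → a; S → c; P → c; Q → a; R → b; S → R TC; S → TA R; P → R X0; X0 → R X1; X1 → R P; P → S TC; Q → TA X2; X2 → R TA; R → P X3; X3 → R S; R → TA X4; X4 → TA X5; X5 → R TA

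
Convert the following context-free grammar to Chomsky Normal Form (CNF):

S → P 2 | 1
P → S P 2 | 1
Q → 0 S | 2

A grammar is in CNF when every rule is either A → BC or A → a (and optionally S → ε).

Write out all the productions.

T2 → 2; S → 1; P → 1; T0 → 0; Q → 2; S → P T2; P → S X0; X0 → P T2; Q → T0 S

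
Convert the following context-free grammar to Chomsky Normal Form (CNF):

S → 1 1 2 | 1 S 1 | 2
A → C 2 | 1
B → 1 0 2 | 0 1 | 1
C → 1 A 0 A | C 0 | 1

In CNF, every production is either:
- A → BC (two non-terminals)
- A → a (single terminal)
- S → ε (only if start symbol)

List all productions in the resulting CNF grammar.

T1 → 1; T2 → 2; S → 2; A → 1; T0 → 0; B → 1; C → 1; S → T1 X0; X0 → T1 T2; S → T1 X1; X1 → S T1; A → C T2; B → T1 X2; X2 → T0 T2; B → T0 T1; C → T1 X3; X3 → A X4; X4 → T0 A; C → C T0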